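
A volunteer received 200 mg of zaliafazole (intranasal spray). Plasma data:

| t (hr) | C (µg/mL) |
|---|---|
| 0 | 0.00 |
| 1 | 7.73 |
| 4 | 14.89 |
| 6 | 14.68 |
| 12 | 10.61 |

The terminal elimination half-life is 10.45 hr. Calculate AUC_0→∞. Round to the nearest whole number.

AUC = 303 µg/mL·hr

Trapezoidal AUC_0→12:
  [0→1]: (0.00+7.73)/2 × 1 = 3.865
  [1→4]: (7.73+14.89)/2 × 3 = 33.93
  [4→6]: (14.89+14.68)/2 × 2 = 29.57
  [6→12]: (14.68+10.61)/2 × 6 = 75.87
  Sum = 143.235 µg/mL·hr
k_e = ln2 / t½ = 0.693147 / 10.45 = 0.0663 hr^-1
Extrapolated tail: C_last / k_e = 10.61 / 0.0663 = 160.030
AUC_0→∞ = 143.235 + 160.030 = 303.265 µg/mL·hr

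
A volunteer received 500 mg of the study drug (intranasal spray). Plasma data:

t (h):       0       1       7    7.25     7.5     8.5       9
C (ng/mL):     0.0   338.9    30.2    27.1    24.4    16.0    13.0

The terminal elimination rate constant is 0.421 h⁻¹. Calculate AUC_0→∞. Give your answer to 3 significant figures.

Trapezoidal AUC_0→9:
  [0→1]: (0.0+338.9)/2 × 1 = 169.45
  [1→7]: (338.9+30.2)/2 × 6 = 1107.3
  [7→7.25]: (30.2+27.1)/2 × 0.25 = 7.1625
  [7.25→7.5]: (27.1+24.4)/2 × 0.25 = 6.4375
  [7.5→8.5]: (24.4+16.0)/2 × 1 = 20.2
  [8.5→9]: (16.0+13.0)/2 × 0.5 = 7.25
  Sum = 1317.8 ng/mL·h
Extrapolated tail: C_last / k_e = 13.0 / 0.421 = 30.879
AUC_0→∞ = 1317.8 + 30.879 = 1348.679 ng/mL·h

AUC = 1350 ng/mL·h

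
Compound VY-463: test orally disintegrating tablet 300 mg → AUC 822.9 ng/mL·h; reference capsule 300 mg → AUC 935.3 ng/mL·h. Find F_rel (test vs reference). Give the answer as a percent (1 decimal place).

F_rel = 88.0%

F_rel = (AUC_test/D_test) / (AUC_ref/D_ref)
      = (822.9/300) / (935.3/300)
      = 2.743 / 3.11767 = 0.8798 = 87.98%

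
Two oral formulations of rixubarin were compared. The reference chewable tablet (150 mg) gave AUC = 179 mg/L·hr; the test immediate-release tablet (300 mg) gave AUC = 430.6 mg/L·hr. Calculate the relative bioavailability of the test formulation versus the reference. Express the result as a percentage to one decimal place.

F_rel = 120.3%

F_rel = (AUC_test/D_test) / (AUC_ref/D_ref)
      = (430.6/300) / (179/150)
      = 1.43533 / 1.19333 = 1.2028 = 120.28%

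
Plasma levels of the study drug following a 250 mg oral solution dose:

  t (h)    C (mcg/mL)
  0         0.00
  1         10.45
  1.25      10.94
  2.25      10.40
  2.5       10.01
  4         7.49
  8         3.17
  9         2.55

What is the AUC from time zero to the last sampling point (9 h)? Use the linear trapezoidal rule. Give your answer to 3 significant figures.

Trapezoidal AUC_0→9:
  [0→1]: (0.00+10.45)/2 × 1 = 5.225
  [1→1.25]: (10.45+10.94)/2 × 0.25 = 2.67375
  [1.25→2.25]: (10.94+10.40)/2 × 1 = 10.67
  [2.25→2.5]: (10.40+10.01)/2 × 0.25 = 2.55125
  [2.5→4]: (10.01+7.49)/2 × 1.5 = 13.125
  [4→8]: (7.49+3.17)/2 × 4 = 21.32
  [8→9]: (3.17+2.55)/2 × 1 = 2.86
  Sum = 58.425 mcg/mL·h

AUC = 58.4 mcg/mL·h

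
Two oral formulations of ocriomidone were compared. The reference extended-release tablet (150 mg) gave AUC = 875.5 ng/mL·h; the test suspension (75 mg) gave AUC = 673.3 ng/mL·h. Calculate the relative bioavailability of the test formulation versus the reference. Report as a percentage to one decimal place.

F_rel = 153.8%

F_rel = (AUC_test/D_test) / (AUC_ref/D_ref)
      = (673.3/75) / (875.5/150)
      = 8.97733 / 5.83667 = 1.5381 = 153.81%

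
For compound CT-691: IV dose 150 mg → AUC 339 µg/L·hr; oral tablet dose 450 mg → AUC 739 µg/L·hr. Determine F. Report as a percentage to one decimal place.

F = 72.7%

F = (AUC_ev / D_ev) / (AUC_iv / D_iv)
  = (739/450) / (339/150)
  = 1.64222 / 2.26 = 0.7266
  = 72.66%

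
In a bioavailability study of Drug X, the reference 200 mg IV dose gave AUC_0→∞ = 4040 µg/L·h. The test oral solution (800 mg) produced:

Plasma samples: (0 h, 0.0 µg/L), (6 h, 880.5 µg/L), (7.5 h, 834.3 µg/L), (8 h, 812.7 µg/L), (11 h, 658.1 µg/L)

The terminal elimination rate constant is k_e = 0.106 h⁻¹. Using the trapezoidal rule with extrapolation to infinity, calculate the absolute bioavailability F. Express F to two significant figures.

F = 0.79

Trapezoidal AUC_0→11 (oral solution):
  [0→6]: (0.0+880.5)/2 × 6 = 2641.5
  [6→7.5]: (880.5+834.3)/2 × 1.5 = 1286.1
  [7.5→8]: (834.3+812.7)/2 × 0.5 = 411.75
  [8→11]: (812.7+658.1)/2 × 3 = 2206.2
  Sum = 6545.55 µg/L·h
Tail: C_last/k_e = 658.1/0.106 = 6208.491
AUC_0→∞ (oral solution) = 6545.55 + 6208.491 = 12754.041 µg/L·h
F = (AUC_ev/D_ev)/(AUC_iv/D_iv) = (12754.041/800)/(4040/200) = 15.9426/20.2 = 0.7892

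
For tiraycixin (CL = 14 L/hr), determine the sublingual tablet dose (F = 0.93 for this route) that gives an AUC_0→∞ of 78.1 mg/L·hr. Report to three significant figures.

Dose = 1180 mg

Dose = CL × AUC_0→∞ / F
     = 14 × 78.1 / 0.93 = 1175.7 mg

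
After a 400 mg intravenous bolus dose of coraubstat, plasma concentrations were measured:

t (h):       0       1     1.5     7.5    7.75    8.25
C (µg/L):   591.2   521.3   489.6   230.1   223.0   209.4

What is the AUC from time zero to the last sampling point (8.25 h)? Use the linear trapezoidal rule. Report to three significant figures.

AUC = 3130 µg/L·h

Trapezoidal AUC_0→8.25:
  [0→1]: (591.2+521.3)/2 × 1 = 556.25
  [1→1.5]: (521.3+489.6)/2 × 0.5 = 252.725
  [1.5→7.5]: (489.6+230.1)/2 × 6 = 2159.1
  [7.5→7.75]: (230.1+223.0)/2 × 0.25 = 56.6375
  [7.75→8.25]: (223.0+209.4)/2 × 0.5 = 108.1
  Sum = 3132.8125 µg/L·h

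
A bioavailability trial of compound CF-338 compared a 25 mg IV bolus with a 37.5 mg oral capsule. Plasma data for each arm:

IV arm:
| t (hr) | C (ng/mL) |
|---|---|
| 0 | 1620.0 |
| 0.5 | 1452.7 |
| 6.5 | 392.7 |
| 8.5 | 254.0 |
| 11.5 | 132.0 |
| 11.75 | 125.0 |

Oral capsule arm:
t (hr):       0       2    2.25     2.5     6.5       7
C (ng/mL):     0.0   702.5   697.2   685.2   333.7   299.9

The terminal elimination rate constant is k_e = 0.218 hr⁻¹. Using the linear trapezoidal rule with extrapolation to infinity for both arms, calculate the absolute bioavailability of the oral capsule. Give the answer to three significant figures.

Trapezoidal AUC_0→11.75 (IV):
  [0→0.5]: (1620.0+1452.7)/2 × 0.5 = 768.175
  [0.5→6.5]: (1452.7+392.7)/2 × 6 = 5536.2
  [6.5→8.5]: (392.7+254.0)/2 × 2 = 646.7
  [8.5→11.5]: (254.0+132.0)/2 × 3 = 579.0
  [11.5→11.75]: (132.0+125.0)/2 × 0.25 = 32.125
  Sum = 7562.2 ng/mL·hr
IV tail: 125.0/0.218 = 573.394; AUC_iv,0→∞ = 7562.2 + 573.394 = 8135.594 ng/mL·hr
Trapezoidal AUC_0→7 (oral capsule):
  [0→2]: (0.0+702.5)/2 × 2 = 702.5
  [2→2.25]: (702.5+697.2)/2 × 0.25 = 174.9625
  [2.25→2.5]: (697.2+685.2)/2 × 0.25 = 172.8
  [2.5→6.5]: (685.2+333.7)/2 × 4 = 2037.8
  [6.5→7]: (333.7+299.9)/2 × 0.5 = 158.4
  Sum = 3246.4625 ng/mL·hr
oral capsule tail: 299.9/0.218 = 1375.688; AUC_ev,0→∞ = 3246.4625 + 1375.688 = 4622.1505 ng/mL·hr
F = (AUC_ev/D_ev)/(AUC_iv/D_iv) = (4622.1505/37.5)/(8135.594/25) = 123.257/325.42376 = 0.3788

F = 0.379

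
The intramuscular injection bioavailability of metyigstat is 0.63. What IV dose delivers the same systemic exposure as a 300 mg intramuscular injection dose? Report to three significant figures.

Systemic exposure from an extravascular dose = F × D_ev, so the equivalent IV dose is F × D_ev.
D_iv = F × D_ev = 0.63 × 300 = 189 mg

D_iv = 189 mg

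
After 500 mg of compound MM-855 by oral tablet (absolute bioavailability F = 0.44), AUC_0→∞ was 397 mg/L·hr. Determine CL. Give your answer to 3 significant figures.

CL = F × Dose / AUC_0→∞
   = 0.44 × 500 / 397 = 0.554156 L/hr

CL = 0.554 L/hr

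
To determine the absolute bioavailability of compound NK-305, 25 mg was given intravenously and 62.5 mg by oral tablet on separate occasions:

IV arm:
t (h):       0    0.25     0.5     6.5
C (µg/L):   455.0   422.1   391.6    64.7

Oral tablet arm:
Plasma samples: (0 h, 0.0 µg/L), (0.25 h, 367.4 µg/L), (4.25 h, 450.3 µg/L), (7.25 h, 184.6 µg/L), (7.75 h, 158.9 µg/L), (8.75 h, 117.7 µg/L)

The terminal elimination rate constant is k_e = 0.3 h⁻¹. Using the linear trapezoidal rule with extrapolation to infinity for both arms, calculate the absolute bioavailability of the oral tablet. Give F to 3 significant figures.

F = 0.724

Trapezoidal AUC_0→6.5 (IV):
  [0→0.25]: (455.0+422.1)/2 × 0.25 = 109.6375
  [0.25→0.5]: (422.1+391.6)/2 × 0.25 = 101.7125
  [0.5→6.5]: (391.6+64.7)/2 × 6 = 1368.9
  Sum = 1580.25 µg/L·h
IV tail: 64.7/0.3 = 215.667; AUC_iv,0→∞ = 1580.25 + 215.667 = 1795.917 µg/L·h
Trapezoidal AUC_0→8.75 (oral tablet):
  [0→0.25]: (0.0+367.4)/2 × 0.25 = 45.925
  [0.25→4.25]: (367.4+450.3)/2 × 4 = 1635.4
  [4.25→7.25]: (450.3+184.6)/2 × 3 = 952.35
  [7.25→7.75]: (184.6+158.9)/2 × 0.5 = 85.875
  [7.75→8.75]: (158.9+117.7)/2 × 1 = 138.3
  Sum = 2857.85 µg/L·h
oral tablet tail: 117.7/0.3 = 392.333; AUC_ev,0→∞ = 2857.85 + 392.333 = 3250.183 µg/L·h
F = (AUC_ev/D_ev)/(AUC_iv/D_iv) = (3250.183/62.5)/(1795.917/25) = 52.002928/71.83668 = 0.7239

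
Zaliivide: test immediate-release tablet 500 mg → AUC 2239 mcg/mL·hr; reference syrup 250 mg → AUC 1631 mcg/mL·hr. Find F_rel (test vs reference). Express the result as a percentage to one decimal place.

F_rel = 68.6%

F_rel = (AUC_test/D_test) / (AUC_ref/D_ref)
      = (2239/500) / (1631/250)
      = 4.478 / 6.524 = 0.6864 = 68.64%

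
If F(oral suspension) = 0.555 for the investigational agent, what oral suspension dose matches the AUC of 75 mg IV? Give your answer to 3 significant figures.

D_oral = 135 mg

For equal systemic exposure: F × D_ev = D_iv
D_ev = D_iv / F = 75 / 0.555 = 135.135 mg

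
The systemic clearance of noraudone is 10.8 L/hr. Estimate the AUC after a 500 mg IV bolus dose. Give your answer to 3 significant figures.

AUC_0→∞ = Dose_iv / CL
        = 500 / 10.8 = 46.2963 mg/L·hr

AUC = 46.3 mg/L·hr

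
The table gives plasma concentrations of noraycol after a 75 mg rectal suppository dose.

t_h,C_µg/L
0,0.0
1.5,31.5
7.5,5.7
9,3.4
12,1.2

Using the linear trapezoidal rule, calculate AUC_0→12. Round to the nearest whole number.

AUC = 149 µg/L·h

Trapezoidal AUC_0→12:
  [0→1.5]: (0.0+31.5)/2 × 1.5 = 23.625
  [1.5→7.5]: (31.5+5.7)/2 × 6 = 111.6
  [7.5→9]: (5.7+3.4)/2 × 1.5 = 6.825
  [9→12]: (3.4+1.2)/2 × 3 = 6.9
  Sum = 148.95 µg/L·h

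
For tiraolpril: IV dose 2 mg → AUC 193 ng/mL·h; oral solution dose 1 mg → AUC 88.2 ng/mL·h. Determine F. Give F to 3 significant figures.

F = (AUC_ev / D_ev) / (AUC_iv / D_iv)
  = (88.2/1) / (193/2)
  = 88.2 / 96.5 = 0.9140

F = 0.914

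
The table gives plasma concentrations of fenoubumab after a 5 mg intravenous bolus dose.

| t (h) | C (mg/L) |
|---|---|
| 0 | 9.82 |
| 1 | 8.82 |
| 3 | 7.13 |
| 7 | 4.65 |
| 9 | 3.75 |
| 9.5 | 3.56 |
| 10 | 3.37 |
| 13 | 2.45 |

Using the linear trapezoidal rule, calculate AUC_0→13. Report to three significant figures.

Trapezoidal AUC_0→13:
  [0→1]: (9.82+8.82)/2 × 1 = 9.32
  [1→3]: (8.82+7.13)/2 × 2 = 15.95
  [3→7]: (7.13+4.65)/2 × 4 = 23.56
  [7→9]: (4.65+3.75)/2 × 2 = 8.4
  [9→9.5]: (3.75+3.56)/2 × 0.5 = 1.8275
  [9.5→10]: (3.56+3.37)/2 × 0.5 = 1.7325
  [10→13]: (3.37+2.45)/2 × 3 = 8.73
  Sum = 69.52 mg/L·h

AUC = 69.5 mg/L·h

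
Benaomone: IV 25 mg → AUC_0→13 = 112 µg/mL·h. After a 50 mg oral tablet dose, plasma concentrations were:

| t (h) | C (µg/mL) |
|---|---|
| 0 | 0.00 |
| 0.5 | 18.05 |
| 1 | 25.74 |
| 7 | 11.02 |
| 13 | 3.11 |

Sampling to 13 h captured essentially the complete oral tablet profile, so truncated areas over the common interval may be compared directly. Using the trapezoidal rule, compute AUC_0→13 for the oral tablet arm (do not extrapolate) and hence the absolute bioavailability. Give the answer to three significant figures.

F = 0.751

Trapezoidal AUC_0→13 (oral tablet):
  [0→0.5]: (0.00+18.05)/2 × 0.5 = 4.5125
  [0.5→1]: (18.05+25.74)/2 × 0.5 = 10.9475
  [1→7]: (25.74+11.02)/2 × 6 = 110.28
  [7→13]: (11.02+3.11)/2 × 6 = 42.39
  Sum = 168.13 µg/mL·h
F = (AUC_ev/D_ev)/(AUC_iv/D_iv) = (168.13/50)/(112/25) = 3.3626/4.48 = 0.7506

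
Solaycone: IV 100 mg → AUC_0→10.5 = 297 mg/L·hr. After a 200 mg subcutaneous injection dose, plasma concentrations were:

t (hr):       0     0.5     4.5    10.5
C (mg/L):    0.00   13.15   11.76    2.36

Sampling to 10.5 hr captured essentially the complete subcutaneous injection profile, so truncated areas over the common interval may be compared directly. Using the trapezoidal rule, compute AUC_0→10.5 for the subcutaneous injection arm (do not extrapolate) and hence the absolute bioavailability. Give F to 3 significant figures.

Trapezoidal AUC_0→10.5 (subcutaneous injection):
  [0→0.5]: (0.00+13.15)/2 × 0.5 = 3.2875
  [0.5→4.5]: (13.15+11.76)/2 × 4 = 49.82
  [4.5→10.5]: (11.76+2.36)/2 × 6 = 42.36
  Sum = 95.4675 mg/L·hr
F = (AUC_ev/D_ev)/(AUC_iv/D_iv) = (95.4675/200)/(297/100) = 0.4773375/2.97 = 0.1607

F = 0.161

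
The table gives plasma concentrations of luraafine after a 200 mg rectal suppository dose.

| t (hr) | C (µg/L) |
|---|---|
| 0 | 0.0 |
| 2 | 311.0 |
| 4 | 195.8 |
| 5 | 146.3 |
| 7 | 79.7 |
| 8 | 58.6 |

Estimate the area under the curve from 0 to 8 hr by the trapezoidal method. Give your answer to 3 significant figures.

AUC = 1280 µg/L·hr

Trapezoidal AUC_0→8:
  [0→2]: (0.0+311.0)/2 × 2 = 311.0
  [2→4]: (311.0+195.8)/2 × 2 = 506.8
  [4→5]: (195.8+146.3)/2 × 1 = 171.05
  [5→7]: (146.3+79.7)/2 × 2 = 226.0
  [7→8]: (79.7+58.6)/2 × 1 = 69.15
  Sum = 1284.0 µg/L·hr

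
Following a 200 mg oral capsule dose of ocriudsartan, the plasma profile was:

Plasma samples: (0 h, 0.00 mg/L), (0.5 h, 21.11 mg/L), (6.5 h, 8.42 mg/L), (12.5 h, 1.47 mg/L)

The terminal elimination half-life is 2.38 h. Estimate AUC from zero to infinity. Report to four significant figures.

Trapezoidal AUC_0→12.5:
  [0→0.5]: (0.00+21.11)/2 × 0.5 = 5.2775
  [0.5→6.5]: (21.11+8.42)/2 × 6 = 88.59
  [6.5→12.5]: (8.42+1.47)/2 × 6 = 29.67
  Sum = 123.5375 mg/L·h
k_e = ln2 / t½ = 0.693147 / 2.38 = 0.2912 h^-1
Extrapolated tail: C_last / k_e = 1.47 / 0.2912 = 5.048
AUC_0→∞ = 123.5375 + 5.048 = 128.5855 mg/L·h

AUC = 128.6 mg/L·h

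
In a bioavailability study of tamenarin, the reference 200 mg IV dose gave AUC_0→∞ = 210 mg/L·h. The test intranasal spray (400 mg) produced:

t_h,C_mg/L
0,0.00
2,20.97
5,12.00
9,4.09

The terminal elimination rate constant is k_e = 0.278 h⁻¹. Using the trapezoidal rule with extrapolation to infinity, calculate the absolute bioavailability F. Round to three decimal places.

F = 0.279

Trapezoidal AUC_0→9 (intranasal spray):
  [0→2]: (0.00+20.97)/2 × 2 = 20.97
  [2→5]: (20.97+12.00)/2 × 3 = 49.455
  [5→9]: (12.00+4.09)/2 × 4 = 32.18
  Sum = 102.605 mg/L·h
Tail: C_last/k_e = 4.09/0.278 = 14.712
AUC_0→∞ (intranasal spray) = 102.605 + 14.712 = 117.317 mg/L·h
F = (AUC_ev/D_ev)/(AUC_iv/D_iv) = (117.317/400)/(210/200) = 0.2932925/1.05 = 0.2793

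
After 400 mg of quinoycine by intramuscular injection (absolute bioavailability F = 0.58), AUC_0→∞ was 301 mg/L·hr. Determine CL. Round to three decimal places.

CL = 0.771 L/hr

CL = F × Dose / AUC_0→∞
   = 0.58 × 400 / 301 = 0.770764 L/hr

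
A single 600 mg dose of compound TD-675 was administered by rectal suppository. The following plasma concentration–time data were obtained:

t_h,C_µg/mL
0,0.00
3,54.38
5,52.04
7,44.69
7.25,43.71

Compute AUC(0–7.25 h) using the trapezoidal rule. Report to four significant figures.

Trapezoidal AUC_0→7.25:
  [0→3]: (0.00+54.38)/2 × 3 = 81.57
  [3→5]: (54.38+52.04)/2 × 2 = 106.42
  [5→7]: (52.04+44.69)/2 × 2 = 96.73
  [7→7.25]: (44.69+43.71)/2 × 0.25 = 11.05
  Sum = 295.77 µg/mL·h

AUC = 295.8 µg/mL·h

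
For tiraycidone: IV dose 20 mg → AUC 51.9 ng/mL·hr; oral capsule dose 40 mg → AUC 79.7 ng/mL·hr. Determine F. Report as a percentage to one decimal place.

F = 76.8%

F = (AUC_ev / D_ev) / (AUC_iv / D_iv)
  = (79.7/40) / (51.9/20)
  = 1.9925 / 2.595 = 0.7678
  = 76.78%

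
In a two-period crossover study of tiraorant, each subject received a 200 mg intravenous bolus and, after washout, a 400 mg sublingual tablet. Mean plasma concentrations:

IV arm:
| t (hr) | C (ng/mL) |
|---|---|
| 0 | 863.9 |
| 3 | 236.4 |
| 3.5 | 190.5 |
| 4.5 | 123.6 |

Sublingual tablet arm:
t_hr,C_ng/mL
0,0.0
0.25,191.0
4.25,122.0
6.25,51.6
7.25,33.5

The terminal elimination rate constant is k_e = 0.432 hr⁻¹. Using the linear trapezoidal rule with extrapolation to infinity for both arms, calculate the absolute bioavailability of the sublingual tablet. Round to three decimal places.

Trapezoidal AUC_0→4.5 (IV):
  [0→3]: (863.9+236.4)/2 × 3 = 1650.45
  [3→3.5]: (236.4+190.5)/2 × 0.5 = 106.725
  [3.5→4.5]: (190.5+123.6)/2 × 1 = 157.05
  Sum = 1914.225 ng/mL·hr
IV tail: 123.6/0.432 = 286.111; AUC_iv,0→∞ = 1914.225 + 286.111 = 2200.336 ng/mL·hr
Trapezoidal AUC_0→7.25 (sublingual tablet):
  [0→0.25]: (0.0+191.0)/2 × 0.25 = 23.875
  [0.25→4.25]: (191.0+122.0)/2 × 4 = 626.0
  [4.25→6.25]: (122.0+51.6)/2 × 2 = 173.6
  [6.25→7.25]: (51.6+33.5)/2 × 1 = 42.55
  Sum = 866.025 ng/mL·hr
sublingual tablet tail: 33.5/0.432 = 77.546; AUC_ev,0→∞ = 866.025 + 77.546 = 943.571 ng/mL·hr
F = (AUC_ev/D_ev)/(AUC_iv/D_iv) = (943.571/400)/(2200.336/200) = 2.3589275/11.00168 = 0.2144

F = 0.214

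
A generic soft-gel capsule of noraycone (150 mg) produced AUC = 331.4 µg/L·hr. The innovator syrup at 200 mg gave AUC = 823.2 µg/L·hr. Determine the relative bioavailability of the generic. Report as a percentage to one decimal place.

F_rel = 53.7%

F_rel = (AUC_test/D_test) / (AUC_ref/D_ref)
      = (331.4/150) / (823.2/200)
      = 2.20933 / 4.116 = 0.5368 = 53.68%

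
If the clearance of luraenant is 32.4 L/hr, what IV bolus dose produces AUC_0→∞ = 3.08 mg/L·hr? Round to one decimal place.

Dose_iv = CL × AUC_0→∞
     = 32.4 × 3.08 = 99.792 mg

Dose = 99.8 mg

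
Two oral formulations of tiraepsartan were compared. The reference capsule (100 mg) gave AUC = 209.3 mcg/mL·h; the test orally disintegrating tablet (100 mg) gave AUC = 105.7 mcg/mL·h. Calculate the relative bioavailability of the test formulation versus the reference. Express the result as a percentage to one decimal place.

F_rel = 50.5%

F_rel = (AUC_test/D_test) / (AUC_ref/D_ref)
      = (105.7/100) / (209.3/100)
      = 1.057 / 2.093 = 0.5050 = 50.50%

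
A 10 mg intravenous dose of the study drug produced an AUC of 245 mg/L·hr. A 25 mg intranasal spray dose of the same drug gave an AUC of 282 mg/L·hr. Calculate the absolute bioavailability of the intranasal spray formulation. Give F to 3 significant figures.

F = 0.460

F = (AUC_ev / D_ev) / (AUC_iv / D_iv)
  = (282/25) / (245/10)
  = 11.28 / 24.5 = 0.4604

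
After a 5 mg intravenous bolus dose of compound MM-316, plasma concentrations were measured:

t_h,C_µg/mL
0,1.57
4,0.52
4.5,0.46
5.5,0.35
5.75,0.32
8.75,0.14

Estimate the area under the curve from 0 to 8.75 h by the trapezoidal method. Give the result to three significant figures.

AUC = 5.60 µg/mL·h

Trapezoidal AUC_0→8.75:
  [0→4]: (1.57+0.52)/2 × 4 = 4.18
  [4→4.5]: (0.52+0.46)/2 × 0.5 = 0.245
  [4.5→5.5]: (0.46+0.35)/2 × 1 = 0.405
  [5.5→5.75]: (0.35+0.32)/2 × 0.25 = 0.08375
  [5.75→8.75]: (0.32+0.14)/2 × 3 = 0.69
  Sum = 5.60375 µg/mL·h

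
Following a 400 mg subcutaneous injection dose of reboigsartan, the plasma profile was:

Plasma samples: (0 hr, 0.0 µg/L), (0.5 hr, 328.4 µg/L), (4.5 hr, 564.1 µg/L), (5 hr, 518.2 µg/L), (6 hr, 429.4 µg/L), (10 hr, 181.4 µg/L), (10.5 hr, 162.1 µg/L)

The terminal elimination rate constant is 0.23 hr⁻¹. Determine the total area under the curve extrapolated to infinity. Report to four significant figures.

Trapezoidal AUC_0→10.5:
  [0→0.5]: (0.0+328.4)/2 × 0.5 = 82.1
  [0.5→4.5]: (328.4+564.1)/2 × 4 = 1785.0
  [4.5→5]: (564.1+518.2)/2 × 0.5 = 270.575
  [5→6]: (518.2+429.4)/2 × 1 = 473.8
  [6→10]: (429.4+181.4)/2 × 4 = 1221.6
  [10→10.5]: (181.4+162.1)/2 × 0.5 = 85.875
  Sum = 3918.95 µg/L·hr
Extrapolated tail: C_last / k_e = 162.1 / 0.23 = 704.783
AUC_0→∞ = 3918.95 + 704.783 = 4623.733 µg/L·hr

AUC = 4624 µg/L·hr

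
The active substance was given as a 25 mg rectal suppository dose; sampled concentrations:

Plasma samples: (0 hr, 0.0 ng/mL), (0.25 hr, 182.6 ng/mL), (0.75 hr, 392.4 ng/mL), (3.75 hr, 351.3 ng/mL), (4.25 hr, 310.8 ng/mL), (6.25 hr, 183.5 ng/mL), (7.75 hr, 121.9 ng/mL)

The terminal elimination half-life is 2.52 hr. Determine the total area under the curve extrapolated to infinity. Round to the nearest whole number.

Trapezoidal AUC_0→7.75:
  [0→0.25]: (0.0+182.6)/2 × 0.25 = 22.825
  [0.25→0.75]: (182.6+392.4)/2 × 0.5 = 143.75
  [0.75→3.75]: (392.4+351.3)/2 × 3 = 1115.55
  [3.75→4.25]: (351.3+310.8)/2 × 0.5 = 165.525
  [4.25→6.25]: (310.8+183.5)/2 × 2 = 494.3
  [6.25→7.75]: (183.5+121.9)/2 × 1.5 = 229.05
  Sum = 2171.0 ng/mL·hr
k_e = ln2 / t½ = 0.693147 / 2.52 = 0.2751 hr^-1
Extrapolated tail: C_last / k_e = 121.9 / 0.2751 = 443.112
AUC_0→∞ = 2171.0 + 443.112 = 2614.112 ng/mL·hr

AUC = 2614 ng/mL·hr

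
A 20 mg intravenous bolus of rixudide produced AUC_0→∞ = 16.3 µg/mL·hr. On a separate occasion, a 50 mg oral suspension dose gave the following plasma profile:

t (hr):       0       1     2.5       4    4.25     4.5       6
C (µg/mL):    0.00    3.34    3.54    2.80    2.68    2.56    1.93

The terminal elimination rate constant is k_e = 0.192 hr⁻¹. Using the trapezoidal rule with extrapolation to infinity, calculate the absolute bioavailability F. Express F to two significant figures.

F = 0.65

Trapezoidal AUC_0→6 (oral suspension):
  [0→1]: (0.00+3.34)/2 × 1 = 1.67
  [1→2.5]: (3.34+3.54)/2 × 1.5 = 5.16
  [2.5→4]: (3.54+2.80)/2 × 1.5 = 4.755
  [4→4.25]: (2.80+2.68)/2 × 0.25 = 0.685
  [4.25→4.5]: (2.68+2.56)/2 × 0.25 = 0.655
  [4.5→6]: (2.56+1.93)/2 × 1.5 = 3.3675
  Sum = 16.2925 µg/mL·hr
Tail: C_last/k_e = 1.93/0.192 = 10.052
AUC_0→∞ (oral suspension) = 16.2925 + 10.052 = 26.3445 µg/mL·hr
F = (AUC_ev/D_ev)/(AUC_iv/D_iv) = (26.3445/50)/(16.3/20) = 0.52689/0.815 = 0.6465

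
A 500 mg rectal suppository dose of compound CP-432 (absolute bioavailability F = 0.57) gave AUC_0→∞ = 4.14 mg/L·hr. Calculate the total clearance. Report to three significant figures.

CL = 68.8 L/hr

CL = F × Dose / AUC_0→∞
   = 0.57 × 500 / 4.14 = 68.8406 L/hr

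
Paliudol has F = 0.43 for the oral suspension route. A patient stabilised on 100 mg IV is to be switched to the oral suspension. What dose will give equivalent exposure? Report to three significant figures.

For equal systemic exposure: F × D_ev = D_iv
D_ev = D_iv / F = 100 / 0.43 = 232.558 mg

D_oral = 233 mg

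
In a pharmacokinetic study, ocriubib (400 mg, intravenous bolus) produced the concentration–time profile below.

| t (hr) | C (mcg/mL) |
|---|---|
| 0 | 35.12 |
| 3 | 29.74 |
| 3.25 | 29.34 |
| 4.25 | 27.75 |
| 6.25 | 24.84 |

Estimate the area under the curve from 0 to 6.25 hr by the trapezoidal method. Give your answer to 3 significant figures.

AUC = 186 mcg/mL·hr

Trapezoidal AUC_0→6.25:
  [0→3]: (35.12+29.74)/2 × 3 = 97.29
  [3→3.25]: (29.74+29.34)/2 × 0.25 = 7.385
  [3.25→4.25]: (29.34+27.75)/2 × 1 = 28.545
  [4.25→6.25]: (27.75+24.84)/2 × 2 = 52.59
  Sum = 185.81 mcg/mL·hr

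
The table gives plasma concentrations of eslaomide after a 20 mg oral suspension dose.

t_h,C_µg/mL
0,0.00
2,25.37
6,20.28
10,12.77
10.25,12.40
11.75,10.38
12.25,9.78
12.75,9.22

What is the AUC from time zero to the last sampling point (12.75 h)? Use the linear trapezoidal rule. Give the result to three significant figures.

Trapezoidal AUC_0→12.75:
  [0→2]: (0.00+25.37)/2 × 2 = 25.37
  [2→6]: (25.37+20.28)/2 × 4 = 91.3
  [6→10]: (20.28+12.77)/2 × 4 = 66.1
  [10→10.25]: (12.77+12.40)/2 × 0.25 = 3.14625
  [10.25→11.75]: (12.40+10.38)/2 × 1.5 = 17.085
  [11.75→12.25]: (10.38+9.78)/2 × 0.5 = 5.04
  [12.25→12.75]: (9.78+9.22)/2 × 0.5 = 4.75
  Sum = 212.79125 µg/mL·h

AUC = 213 µg/mL·h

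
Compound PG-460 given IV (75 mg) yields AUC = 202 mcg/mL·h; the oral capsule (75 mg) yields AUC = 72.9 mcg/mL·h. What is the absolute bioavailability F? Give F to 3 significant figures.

F = 0.361

F = (AUC_ev / D_ev) / (AUC_iv / D_iv)
  = (72.9/75) / (202/75)
  = 0.972 / 2.69333 = 0.3609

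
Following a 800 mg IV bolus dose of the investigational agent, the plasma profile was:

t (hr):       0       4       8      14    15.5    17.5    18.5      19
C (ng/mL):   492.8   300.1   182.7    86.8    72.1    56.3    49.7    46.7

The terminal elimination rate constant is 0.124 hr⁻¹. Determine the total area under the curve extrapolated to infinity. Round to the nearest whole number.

Trapezoidal AUC_0→19:
  [0→4]: (492.8+300.1)/2 × 4 = 1585.8
  [4→8]: (300.1+182.7)/2 × 4 = 965.6
  [8→14]: (182.7+86.8)/2 × 6 = 808.5
  [14→15.5]: (86.8+72.1)/2 × 1.5 = 119.175
  [15.5→17.5]: (72.1+56.3)/2 × 2 = 128.4
  [17.5→18.5]: (56.3+49.7)/2 × 1 = 53.0
  [18.5→19]: (49.7+46.7)/2 × 0.5 = 24.1
  Sum = 3684.575 ng/mL·hr
Extrapolated tail: C_last / k_e = 46.7 / 0.124 = 376.613
AUC_0→∞ = 3684.575 + 376.613 = 4061.188 ng/mL·hr

AUC = 4061 ng/mL·hr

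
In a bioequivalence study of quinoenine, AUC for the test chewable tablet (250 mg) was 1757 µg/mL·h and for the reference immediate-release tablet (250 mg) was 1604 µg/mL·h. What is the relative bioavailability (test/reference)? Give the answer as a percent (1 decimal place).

F_rel = 109.5%

F_rel = (AUC_test/D_test) / (AUC_ref/D_ref)
      = (1757/250) / (1604/250)
      = 7.028 / 6.416 = 1.0954 = 109.54%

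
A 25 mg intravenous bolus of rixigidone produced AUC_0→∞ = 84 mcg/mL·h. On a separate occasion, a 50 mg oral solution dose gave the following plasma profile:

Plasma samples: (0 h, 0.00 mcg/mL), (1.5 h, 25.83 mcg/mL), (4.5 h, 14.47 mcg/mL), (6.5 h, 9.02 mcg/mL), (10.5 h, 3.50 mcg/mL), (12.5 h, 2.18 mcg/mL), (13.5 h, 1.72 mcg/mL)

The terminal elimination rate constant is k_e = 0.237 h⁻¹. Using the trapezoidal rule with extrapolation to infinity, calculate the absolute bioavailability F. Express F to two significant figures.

F = 0.85

Trapezoidal AUC_0→13.5 (oral solution):
  [0→1.5]: (0.00+25.83)/2 × 1.5 = 19.3725
  [1.5→4.5]: (25.83+14.47)/2 × 3 = 60.45
  [4.5→6.5]: (14.47+9.02)/2 × 2 = 23.49
  [6.5→10.5]: (9.02+3.50)/2 × 4 = 25.04
  [10.5→12.5]: (3.50+2.18)/2 × 2 = 5.68
  [12.5→13.5]: (2.18+1.72)/2 × 1 = 1.95
  Sum = 135.9825 mcg/mL·h
Tail: C_last/k_e = 1.72/0.237 = 7.257
AUC_0→∞ (oral solution) = 135.9825 + 7.257 = 143.2395 mcg/mL·h
F = (AUC_ev/D_ev)/(AUC_iv/D_iv) = (143.2395/50)/(84/25) = 2.86479/3.36 = 0.8526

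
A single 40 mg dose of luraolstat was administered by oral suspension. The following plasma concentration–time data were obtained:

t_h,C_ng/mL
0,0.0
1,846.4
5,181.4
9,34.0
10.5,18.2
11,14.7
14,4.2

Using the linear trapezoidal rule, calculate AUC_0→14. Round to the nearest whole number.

Trapezoidal AUC_0→14:
  [0→1]: (0.0+846.4)/2 × 1 = 423.2
  [1→5]: (846.4+181.4)/2 × 4 = 2055.6
  [5→9]: (181.4+34.0)/2 × 4 = 430.8
  [9→10.5]: (34.0+18.2)/2 × 1.5 = 39.15
  [10.5→11]: (18.2+14.7)/2 × 0.5 = 8.225
  [11→14]: (14.7+4.2)/2 × 3 = 28.35
  Sum = 2985.325 ng/mL·h

AUC = 2985 ng/mL·h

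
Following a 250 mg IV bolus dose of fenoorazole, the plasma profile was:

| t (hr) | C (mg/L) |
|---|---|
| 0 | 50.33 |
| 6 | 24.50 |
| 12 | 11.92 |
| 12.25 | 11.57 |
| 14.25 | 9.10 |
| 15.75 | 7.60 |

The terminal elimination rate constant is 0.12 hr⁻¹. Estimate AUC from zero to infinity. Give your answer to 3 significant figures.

AUC = 433 mg/L·hr

Trapezoidal AUC_0→15.75:
  [0→6]: (50.33+24.50)/2 × 6 = 224.49
  [6→12]: (24.50+11.92)/2 × 6 = 109.26
  [12→12.25]: (11.92+11.57)/2 × 0.25 = 2.93625
  [12.25→14.25]: (11.57+9.10)/2 × 2 = 20.67
  [14.25→15.75]: (9.10+7.60)/2 × 1.5 = 12.525
  Sum = 369.88125 mg/L·hr
Extrapolated tail: C_last / k_e = 7.60 / 0.12 = 63.333
AUC_0→∞ = 369.88125 + 63.333 = 433.21425 mg/L·hr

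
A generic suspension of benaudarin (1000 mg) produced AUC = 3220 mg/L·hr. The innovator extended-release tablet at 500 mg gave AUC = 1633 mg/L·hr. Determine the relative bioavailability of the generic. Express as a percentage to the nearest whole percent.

F_rel = (AUC_test/D_test) / (AUC_ref/D_ref)
      = (3220/1000) / (1633/500)
      = 3.22 / 3.266 = 0.9859 = 98.59%

F_rel = 99%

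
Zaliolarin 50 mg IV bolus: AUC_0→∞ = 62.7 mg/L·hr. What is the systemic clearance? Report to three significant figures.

CL = Dose_iv / AUC_0→∞
   = 50 / 62.7 = 0.797448 L/hr

CL = 0.797 L/hr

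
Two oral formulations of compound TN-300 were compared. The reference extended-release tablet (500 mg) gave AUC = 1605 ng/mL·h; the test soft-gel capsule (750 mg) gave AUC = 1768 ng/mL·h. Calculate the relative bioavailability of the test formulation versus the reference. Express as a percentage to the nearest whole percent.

F_rel = 73%

F_rel = (AUC_test/D_test) / (AUC_ref/D_ref)
      = (1768/750) / (1605/500)
      = 2.35733 / 3.21 = 0.7344 = 73.44%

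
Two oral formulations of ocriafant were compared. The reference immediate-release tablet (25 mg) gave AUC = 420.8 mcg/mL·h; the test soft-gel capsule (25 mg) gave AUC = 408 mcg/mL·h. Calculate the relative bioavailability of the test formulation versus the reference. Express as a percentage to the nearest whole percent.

F_rel = (AUC_test/D_test) / (AUC_ref/D_ref)
      = (408/25) / (420.8/25)
      = 16.32 / 16.832 = 0.9696 = 96.96%

F_rel = 97%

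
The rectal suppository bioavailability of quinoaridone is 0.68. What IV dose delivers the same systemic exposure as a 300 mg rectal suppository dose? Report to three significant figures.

Systemic exposure from an extravascular dose = F × D_ev, so the equivalent IV dose is F × D_ev.
D_iv = F × D_ev = 0.68 × 300 = 204 mg

D_iv = 204 mg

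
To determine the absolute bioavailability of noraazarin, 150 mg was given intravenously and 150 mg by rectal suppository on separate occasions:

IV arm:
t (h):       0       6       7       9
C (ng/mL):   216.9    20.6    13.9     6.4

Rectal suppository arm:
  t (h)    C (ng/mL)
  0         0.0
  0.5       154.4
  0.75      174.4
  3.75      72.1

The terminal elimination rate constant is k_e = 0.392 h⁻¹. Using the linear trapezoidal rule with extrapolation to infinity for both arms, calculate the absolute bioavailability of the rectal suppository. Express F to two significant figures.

F = 0.83

Trapezoidal AUC_0→9 (IV):
  [0→6]: (216.9+20.6)/2 × 6 = 712.5
  [6→7]: (20.6+13.9)/2 × 1 = 17.25
  [7→9]: (13.9+6.4)/2 × 2 = 20.3
  Sum = 750.05 ng/mL·h
IV tail: 6.4/0.392 = 16.327; AUC_iv,0→∞ = 750.05 + 16.327 = 766.377 ng/mL·h
Trapezoidal AUC_0→3.75 (rectal suppository):
  [0→0.5]: (0.0+154.4)/2 × 0.5 = 38.6
  [0.5→0.75]: (154.4+174.4)/2 × 0.25 = 41.1
  [0.75→3.75]: (174.4+72.1)/2 × 3 = 369.75
  Sum = 449.45 ng/mL·h
rectal suppository tail: 72.1/0.392 = 183.929; AUC_ev,0→∞ = 449.45 + 183.929 = 633.379 ng/mL·h
F = (AUC_ev/D_ev)/(AUC_iv/D_iv) = (633.379/150)/(766.377/150) = 4.22253/5.10918 = 0.8265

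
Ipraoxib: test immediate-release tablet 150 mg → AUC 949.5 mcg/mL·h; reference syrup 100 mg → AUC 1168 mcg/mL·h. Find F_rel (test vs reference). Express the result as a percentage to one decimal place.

F_rel = (AUC_test/D_test) / (AUC_ref/D_ref)
      = (949.5/150) / (1168/100)
      = 6.33 / 11.68 = 0.5420 = 54.20%

F_rel = 54.2%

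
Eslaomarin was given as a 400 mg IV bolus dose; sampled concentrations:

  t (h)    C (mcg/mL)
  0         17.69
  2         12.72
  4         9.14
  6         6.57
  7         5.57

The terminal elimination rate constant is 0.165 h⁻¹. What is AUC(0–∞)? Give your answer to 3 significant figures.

AUC = 108 mcg/mL·h

Trapezoidal AUC_0→7:
  [0→2]: (17.69+12.72)/2 × 2 = 30.41
  [2→4]: (12.72+9.14)/2 × 2 = 21.86
  [4→6]: (9.14+6.57)/2 × 2 = 15.71
  [6→7]: (6.57+5.57)/2 × 1 = 6.07
  Sum = 74.05 mcg/mL·h
Extrapolated tail: C_last / k_e = 5.57 / 0.165 = 33.758
AUC_0→∞ = 74.05 + 33.758 = 107.808 mcg/mL·h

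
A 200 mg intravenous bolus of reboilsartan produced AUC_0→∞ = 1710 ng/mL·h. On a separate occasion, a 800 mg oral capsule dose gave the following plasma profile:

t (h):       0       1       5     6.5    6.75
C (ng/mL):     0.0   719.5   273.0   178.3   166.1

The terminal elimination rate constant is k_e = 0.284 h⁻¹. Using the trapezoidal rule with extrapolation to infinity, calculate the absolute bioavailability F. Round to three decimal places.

F = 0.484

Trapezoidal AUC_0→6.75 (oral capsule):
  [0→1]: (0.0+719.5)/2 × 1 = 359.75
  [1→5]: (719.5+273.0)/2 × 4 = 1985.0
  [5→6.5]: (273.0+178.3)/2 × 1.5 = 338.475
  [6.5→6.75]: (178.3+166.1)/2 × 0.25 = 43.05
  Sum = 2726.275 ng/mL·h
Tail: C_last/k_e = 166.1/0.284 = 584.859
AUC_0→∞ (oral capsule) = 2726.275 + 584.859 = 3311.134 ng/mL·h
F = (AUC_ev/D_ev)/(AUC_iv/D_iv) = (3311.134/800)/(1710/200) = 4.1389175/8.55 = 0.4841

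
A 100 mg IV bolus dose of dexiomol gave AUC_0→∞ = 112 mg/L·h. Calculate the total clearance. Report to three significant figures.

CL = 0.893 L/h

CL = Dose_iv / AUC_0→∞
   = 100 / 112 = 0.892857 L/h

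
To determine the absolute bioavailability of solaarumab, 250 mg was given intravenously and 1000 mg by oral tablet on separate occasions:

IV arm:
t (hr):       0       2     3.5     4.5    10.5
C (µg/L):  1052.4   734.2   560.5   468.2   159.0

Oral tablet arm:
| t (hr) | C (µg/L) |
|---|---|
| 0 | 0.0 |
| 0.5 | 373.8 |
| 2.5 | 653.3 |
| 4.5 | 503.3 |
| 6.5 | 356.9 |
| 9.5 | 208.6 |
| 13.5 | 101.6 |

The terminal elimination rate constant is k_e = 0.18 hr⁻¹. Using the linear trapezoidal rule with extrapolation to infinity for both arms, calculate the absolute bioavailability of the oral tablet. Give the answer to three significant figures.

F = 0.214

Trapezoidal AUC_0→10.5 (IV):
  [0→2]: (1052.4+734.2)/2 × 2 = 1786.6
  [2→3.5]: (734.2+560.5)/2 × 1.5 = 971.025
  [3.5→4.5]: (560.5+468.2)/2 × 1 = 514.35
  [4.5→10.5]: (468.2+159.0)/2 × 6 = 1881.6
  Sum = 5153.575 µg/L·hr
IV tail: 159.0/0.18 = 883.333; AUC_iv,0→∞ = 5153.575 + 883.333 = 6036.908 µg/L·hr
Trapezoidal AUC_0→13.5 (oral tablet):
  [0→0.5]: (0.0+373.8)/2 × 0.5 = 93.45
  [0.5→2.5]: (373.8+653.3)/2 × 2 = 1027.1
  [2.5→4.5]: (653.3+503.3)/2 × 2 = 1156.6
  [4.5→6.5]: (503.3+356.9)/2 × 2 = 860.2
  [6.5→9.5]: (356.9+208.6)/2 × 3 = 848.25
  [9.5→13.5]: (208.6+101.6)/2 × 4 = 620.4
  Sum = 4606.0 µg/L·hr
oral tablet tail: 101.6/0.18 = 564.444; AUC_ev,0→∞ = 4606.0 + 564.444 = 5170.444 µg/L·hr
F = (AUC_ev/D_ev)/(AUC_iv/D_iv) = (5170.444/1000)/(6036.908/250) = 5.170444/24.147632 = 0.2141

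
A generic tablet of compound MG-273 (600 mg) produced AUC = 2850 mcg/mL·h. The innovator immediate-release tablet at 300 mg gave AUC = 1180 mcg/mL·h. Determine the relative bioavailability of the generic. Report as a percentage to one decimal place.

F_rel = 120.8%

F_rel = (AUC_test/D_test) / (AUC_ref/D_ref)
      = (2850/600) / (1180/300)
      = 4.75 / 3.93333 = 1.2076 = 120.76%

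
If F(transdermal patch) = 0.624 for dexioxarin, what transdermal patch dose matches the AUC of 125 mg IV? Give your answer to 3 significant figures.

For equal systemic exposure: F × D_ev = D_iv
D_ev = D_iv / F = 125 / 0.624 = 200.321 mg

D_transdermal = 200 mg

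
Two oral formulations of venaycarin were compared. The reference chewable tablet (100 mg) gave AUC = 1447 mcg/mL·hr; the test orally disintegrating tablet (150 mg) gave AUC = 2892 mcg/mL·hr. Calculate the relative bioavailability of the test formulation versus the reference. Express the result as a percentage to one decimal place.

F_rel = (AUC_test/D_test) / (AUC_ref/D_ref)
      = (2892/150) / (1447/100)
      = 19.28 / 14.47 = 1.3324 = 133.24%

F_rel = 133.2%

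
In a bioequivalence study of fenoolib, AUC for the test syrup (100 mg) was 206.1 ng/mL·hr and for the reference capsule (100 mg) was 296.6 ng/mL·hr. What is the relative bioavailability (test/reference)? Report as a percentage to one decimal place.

F_rel = 69.5%

F_rel = (AUC_test/D_test) / (AUC_ref/D_ref)
      = (206.1/100) / (296.6/100)
      = 2.061 / 2.966 = 0.6949 = 69.49%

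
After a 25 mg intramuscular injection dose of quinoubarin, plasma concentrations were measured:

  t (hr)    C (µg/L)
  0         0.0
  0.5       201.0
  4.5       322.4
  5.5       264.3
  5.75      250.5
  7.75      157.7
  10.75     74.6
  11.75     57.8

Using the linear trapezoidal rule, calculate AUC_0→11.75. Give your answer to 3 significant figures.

Trapezoidal AUC_0→11.75:
  [0→0.5]: (0.0+201.0)/2 × 0.5 = 50.25
  [0.5→4.5]: (201.0+322.4)/2 × 4 = 1046.8
  [4.5→5.5]: (322.4+264.3)/2 × 1 = 293.35
  [5.5→5.75]: (264.3+250.5)/2 × 0.25 = 64.35
  [5.75→7.75]: (250.5+157.7)/2 × 2 = 408.2
  [7.75→10.75]: (157.7+74.6)/2 × 3 = 348.45
  [10.75→11.75]: (74.6+57.8)/2 × 1 = 66.2
  Sum = 2277.6 µg/L·hr

AUC = 2280 µg/L·hr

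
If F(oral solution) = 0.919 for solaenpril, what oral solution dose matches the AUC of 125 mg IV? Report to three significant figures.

D_oral = 136 mg

For equal systemic exposure: F × D_ev = D_iv
D_ev = D_iv / F = 125 / 0.919 = 136.017 mg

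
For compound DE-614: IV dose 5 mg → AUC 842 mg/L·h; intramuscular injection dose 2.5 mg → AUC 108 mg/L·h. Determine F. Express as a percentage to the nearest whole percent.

F = 26%

F = (AUC_ev / D_ev) / (AUC_iv / D_iv)
  = (108/2.5) / (842/5)
  = 43.2 / 168.4 = 0.2565
  = 25.65%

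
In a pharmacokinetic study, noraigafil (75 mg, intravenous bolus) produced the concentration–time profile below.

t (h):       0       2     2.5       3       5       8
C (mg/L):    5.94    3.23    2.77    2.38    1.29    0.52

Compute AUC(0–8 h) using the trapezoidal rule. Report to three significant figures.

AUC = 18.3 mg/L·h

Trapezoidal AUC_0→8:
  [0→2]: (5.94+3.23)/2 × 2 = 9.17
  [2→2.5]: (3.23+2.77)/2 × 0.5 = 1.5
  [2.5→3]: (2.77+2.38)/2 × 0.5 = 1.2875
  [3→5]: (2.38+1.29)/2 × 2 = 3.67
  [5→8]: (1.29+0.52)/2 × 3 = 2.715
  Sum = 18.3425 mg/L·h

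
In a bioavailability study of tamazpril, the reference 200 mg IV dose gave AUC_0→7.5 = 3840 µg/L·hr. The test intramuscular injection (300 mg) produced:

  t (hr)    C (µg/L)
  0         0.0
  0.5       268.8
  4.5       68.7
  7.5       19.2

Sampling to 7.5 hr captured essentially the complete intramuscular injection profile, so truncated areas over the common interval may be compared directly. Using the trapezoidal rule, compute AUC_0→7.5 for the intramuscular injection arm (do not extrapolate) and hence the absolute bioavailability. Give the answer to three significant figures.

Trapezoidal AUC_0→7.5 (intramuscular injection):
  [0→0.5]: (0.0+268.8)/2 × 0.5 = 67.2
  [0.5→4.5]: (268.8+68.7)/2 × 4 = 675.0
  [4.5→7.5]: (68.7+19.2)/2 × 3 = 131.85
  Sum = 874.05 µg/L·hr
F = (AUC_ev/D_ev)/(AUC_iv/D_iv) = (874.05/300)/(3840/200) = 2.9135/19.2 = 0.1517

F = 0.152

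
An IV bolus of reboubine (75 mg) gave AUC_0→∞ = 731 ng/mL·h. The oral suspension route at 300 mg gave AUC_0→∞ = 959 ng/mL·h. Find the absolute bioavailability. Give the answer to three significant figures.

F = 0.328

F = (AUC_ev / D_ev) / (AUC_iv / D_iv)
  = (959/300) / (731/75)
  = 3.19667 / 9.74667 = 0.3280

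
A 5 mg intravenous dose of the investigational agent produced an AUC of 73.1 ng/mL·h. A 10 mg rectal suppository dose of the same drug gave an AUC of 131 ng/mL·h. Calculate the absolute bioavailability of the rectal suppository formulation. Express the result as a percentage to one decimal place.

F = (AUC_ev / D_ev) / (AUC_iv / D_iv)
  = (131/10) / (73.1/5)
  = 13.1 / 14.62 = 0.8960
  = 89.60%

F = 89.6%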